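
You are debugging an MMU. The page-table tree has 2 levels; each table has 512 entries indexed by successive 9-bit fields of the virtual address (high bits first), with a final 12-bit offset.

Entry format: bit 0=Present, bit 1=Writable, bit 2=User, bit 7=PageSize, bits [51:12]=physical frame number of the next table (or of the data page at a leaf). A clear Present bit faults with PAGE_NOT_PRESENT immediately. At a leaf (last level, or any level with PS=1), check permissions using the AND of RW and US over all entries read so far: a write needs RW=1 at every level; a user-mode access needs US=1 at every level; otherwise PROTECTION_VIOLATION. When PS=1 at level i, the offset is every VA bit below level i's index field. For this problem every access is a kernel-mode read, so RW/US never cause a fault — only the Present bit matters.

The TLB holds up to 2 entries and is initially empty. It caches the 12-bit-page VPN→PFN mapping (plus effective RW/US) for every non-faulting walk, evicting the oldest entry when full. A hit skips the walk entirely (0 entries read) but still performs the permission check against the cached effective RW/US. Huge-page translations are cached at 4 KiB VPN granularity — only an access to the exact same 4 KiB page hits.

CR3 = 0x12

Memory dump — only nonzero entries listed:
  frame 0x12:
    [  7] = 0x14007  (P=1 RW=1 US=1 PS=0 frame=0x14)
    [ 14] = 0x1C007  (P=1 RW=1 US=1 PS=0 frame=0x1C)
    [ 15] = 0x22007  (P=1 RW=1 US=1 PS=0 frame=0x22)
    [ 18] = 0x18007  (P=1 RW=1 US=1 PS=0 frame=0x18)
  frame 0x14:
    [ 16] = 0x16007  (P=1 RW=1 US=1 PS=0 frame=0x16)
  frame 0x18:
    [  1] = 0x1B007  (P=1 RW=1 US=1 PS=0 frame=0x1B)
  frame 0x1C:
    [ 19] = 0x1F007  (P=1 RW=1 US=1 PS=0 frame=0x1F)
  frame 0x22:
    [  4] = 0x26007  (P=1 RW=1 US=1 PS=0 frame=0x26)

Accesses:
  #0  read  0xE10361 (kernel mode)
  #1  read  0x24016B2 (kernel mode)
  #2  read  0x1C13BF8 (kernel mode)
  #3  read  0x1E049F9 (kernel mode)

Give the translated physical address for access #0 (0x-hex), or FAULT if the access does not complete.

Walk each access:
#0 VA=0xE10361 (r,kernel):
  [0] read 0x12 idx=7: raw=0x14007 flags P=1 W=1 U=1 S=0
  [1] read 0x14 idx=16: raw=0x16007 flags P=1 W=1 U=1 S=0
  ⇒ phys 0x16361  [2 reads]
#1 VA=0x24016B2 (r,kernel):
  [0] read 0x12 idx=18: raw=0x18007 flags P=1 W=1 U=1 S=0
  [1] read 0x18 idx=1: raw=0x1B007 flags P=1 W=1 U=1 S=0
  ⇒ phys 0x1B6B2  [2 reads]
#2 VA=0x1C13BF8 (r,kernel):
  [0] read 0x12 idx=14: raw=0x1C007 flags P=1 W=1 U=1 S=0
  [1] read 0x1C idx=19: raw=0x1F007 flags P=1 W=1 U=1 S=0
  ⇒ phys 0x1FBF8  [2 reads]
#3 VA=0x1E049F9 (r,kernel):
  [0] read 0x12 idx=15: raw=0x22007 flags P=1 W=1 U=1 S=0
  [1] read 0x22 idx=4: raw=0x26007 flags P=1 W=1 U=1 S=0
  ⇒ phys 0x269F9  [2 reads]

Access #0 PA: 0x16361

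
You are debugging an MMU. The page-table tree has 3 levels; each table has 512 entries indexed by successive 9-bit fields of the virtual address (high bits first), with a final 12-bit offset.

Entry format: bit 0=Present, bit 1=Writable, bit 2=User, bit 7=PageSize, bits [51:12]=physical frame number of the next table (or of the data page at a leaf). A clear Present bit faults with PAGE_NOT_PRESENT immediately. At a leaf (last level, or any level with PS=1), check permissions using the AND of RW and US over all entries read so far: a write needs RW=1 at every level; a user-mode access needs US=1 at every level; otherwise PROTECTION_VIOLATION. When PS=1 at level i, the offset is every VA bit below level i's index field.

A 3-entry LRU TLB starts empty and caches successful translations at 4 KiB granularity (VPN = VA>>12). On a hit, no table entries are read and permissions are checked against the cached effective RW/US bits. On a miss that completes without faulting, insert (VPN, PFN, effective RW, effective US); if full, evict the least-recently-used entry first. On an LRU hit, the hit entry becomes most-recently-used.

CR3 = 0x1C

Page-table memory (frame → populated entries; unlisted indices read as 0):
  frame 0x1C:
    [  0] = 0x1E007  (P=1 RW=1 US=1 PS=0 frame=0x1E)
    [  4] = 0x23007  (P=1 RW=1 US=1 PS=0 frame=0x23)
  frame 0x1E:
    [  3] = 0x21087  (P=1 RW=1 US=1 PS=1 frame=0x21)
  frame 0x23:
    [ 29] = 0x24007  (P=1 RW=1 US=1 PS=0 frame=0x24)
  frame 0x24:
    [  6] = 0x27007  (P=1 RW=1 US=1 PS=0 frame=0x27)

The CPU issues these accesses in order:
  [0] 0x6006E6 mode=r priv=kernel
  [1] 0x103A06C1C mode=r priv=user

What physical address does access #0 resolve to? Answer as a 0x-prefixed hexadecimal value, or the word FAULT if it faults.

Walk each access:
#0 VA=0x6006E6 (r,kernel):
  L0: frame=0x1C idx=0 entry=0x1E007 [P=1 RW=1 US=1 PS=0]
  L1: frame=0x1E idx=3 entry=0x21087 [P=1 RW=1 US=1 PS=1]
  ⇒ phys 0x216E6 (huge @L1)  [2 reads]
#1 VA=0x103A06C1C (r,user):
  L0: frame=0x1C idx=4 entry=0x23007 [P=1 RW=1 US=1 PS=0]
  L1: frame=0x23 idx=29 entry=0x24007 [P=1 RW=1 US=1 PS=0]
  L2: frame=0x24 idx=6 entry=0x27007 [P=1 RW=1 US=1 PS=0]
  ⇒ phys 0x27C1C  [3 reads]

Access #0 PA: 0x216E6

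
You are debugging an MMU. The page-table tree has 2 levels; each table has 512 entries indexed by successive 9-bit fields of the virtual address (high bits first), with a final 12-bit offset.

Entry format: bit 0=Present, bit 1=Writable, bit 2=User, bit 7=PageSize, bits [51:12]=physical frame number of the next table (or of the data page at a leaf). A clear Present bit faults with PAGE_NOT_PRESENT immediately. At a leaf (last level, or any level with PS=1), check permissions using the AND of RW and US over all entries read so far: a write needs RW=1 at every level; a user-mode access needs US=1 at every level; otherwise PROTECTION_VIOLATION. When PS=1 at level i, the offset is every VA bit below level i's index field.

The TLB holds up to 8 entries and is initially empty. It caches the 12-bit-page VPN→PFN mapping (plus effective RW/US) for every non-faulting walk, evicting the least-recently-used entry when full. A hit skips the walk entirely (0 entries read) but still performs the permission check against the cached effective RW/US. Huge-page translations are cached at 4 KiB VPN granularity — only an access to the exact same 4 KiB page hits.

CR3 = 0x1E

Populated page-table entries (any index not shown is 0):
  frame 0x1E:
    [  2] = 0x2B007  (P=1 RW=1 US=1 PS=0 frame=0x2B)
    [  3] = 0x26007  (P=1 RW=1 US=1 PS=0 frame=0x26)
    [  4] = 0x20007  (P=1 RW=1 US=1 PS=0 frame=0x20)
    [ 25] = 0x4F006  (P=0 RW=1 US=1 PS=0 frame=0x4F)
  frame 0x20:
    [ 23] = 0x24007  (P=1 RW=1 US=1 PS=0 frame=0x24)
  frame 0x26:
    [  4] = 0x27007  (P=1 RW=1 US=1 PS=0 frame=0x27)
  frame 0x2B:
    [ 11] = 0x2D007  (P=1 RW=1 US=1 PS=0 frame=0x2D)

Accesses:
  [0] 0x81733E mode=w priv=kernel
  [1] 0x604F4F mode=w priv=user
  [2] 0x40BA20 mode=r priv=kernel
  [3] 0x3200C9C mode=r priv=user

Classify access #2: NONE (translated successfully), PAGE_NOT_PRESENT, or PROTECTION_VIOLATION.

Per-access translation:
#0 VA=0x81733E (w,kernel):
  L0: frame=0x1E idx=4 entry=0x20007 [P=1 RW=1 US=1 PS=0]
  L1: frame=0x20 idx=23 entry=0x24007 [P=1 RW=1 US=1 PS=0]
  ⇒ phys 0x2433E  [2 reads]
#1 VA=0x604F4F (w,user):
  L0: frame=0x1E idx=3 entry=0x26007 [P=1 RW=1 US=1 PS=0]
  L1: frame=0x26 idx=4 entry=0x27007 [P=1 RW=1 US=1 PS=0]
  ⇒ phys 0x27F4F  [2 reads]
#2 VA=0x40BA20 (r,kernel):
  L0: frame=0x1E idx=2 entry=0x2B007 [P=1 RW=1 US=1 PS=0]
  L1: frame=0x2B idx=11 entry=0x2D007 [P=1 RW=1 US=1 PS=0]
  ⇒ phys 0x2DA20  [2 reads]
#3 VA=0x3200C9C (r,user):
  L0: frame=0x1E idx=25 entry=0x4F006 [P=0 RW=1 US=1 PS=0]
  ⇒ fault: PAGE_NOT_PRESENT  — 1 lookups

Access #2 fault: NONE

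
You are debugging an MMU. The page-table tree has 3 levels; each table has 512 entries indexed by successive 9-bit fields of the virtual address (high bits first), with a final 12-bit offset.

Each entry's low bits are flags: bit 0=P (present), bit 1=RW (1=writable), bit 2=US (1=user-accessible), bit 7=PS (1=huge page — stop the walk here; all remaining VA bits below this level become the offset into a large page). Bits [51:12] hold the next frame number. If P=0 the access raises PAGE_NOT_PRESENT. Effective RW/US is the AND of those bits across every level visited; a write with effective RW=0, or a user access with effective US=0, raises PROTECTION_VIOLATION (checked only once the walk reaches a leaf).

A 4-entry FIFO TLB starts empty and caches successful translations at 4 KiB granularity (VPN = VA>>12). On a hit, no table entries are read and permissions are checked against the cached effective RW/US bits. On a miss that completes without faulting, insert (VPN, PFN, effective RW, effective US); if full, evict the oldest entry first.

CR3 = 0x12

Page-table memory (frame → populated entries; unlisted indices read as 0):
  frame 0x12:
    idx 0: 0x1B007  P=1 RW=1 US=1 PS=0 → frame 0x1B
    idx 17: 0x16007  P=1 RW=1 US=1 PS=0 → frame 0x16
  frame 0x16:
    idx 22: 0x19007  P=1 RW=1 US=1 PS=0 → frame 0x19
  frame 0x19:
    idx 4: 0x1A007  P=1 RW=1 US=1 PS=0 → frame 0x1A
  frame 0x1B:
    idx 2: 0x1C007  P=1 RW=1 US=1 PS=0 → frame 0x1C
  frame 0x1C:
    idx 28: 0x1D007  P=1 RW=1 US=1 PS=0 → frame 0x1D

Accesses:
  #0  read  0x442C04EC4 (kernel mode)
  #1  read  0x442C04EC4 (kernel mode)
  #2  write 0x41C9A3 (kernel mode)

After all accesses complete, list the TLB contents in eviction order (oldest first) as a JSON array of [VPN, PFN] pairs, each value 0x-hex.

Trace:
#0 VA=0x442C04EC4 (r,kernel):
  [0] read 0x12 idx=17: raw=0x16007 flags P=1 W=1 U=1 S=0
  [1] read 0x16 idx=22: raw=0x19007 flags P=1 W=1 U=1 S=0
  [2] read 0x19 idx=4: raw=0x1A007 flags P=1 W=1 U=1 S=0
  ✓ 0x1AEC4  — 3 lookups
#1 VA=0x442C04EC4 (r,kernel):
  TLB hit vpn=0x442C04 → PA=0x1AEC4
#2 VA=0x41C9A3 (w,kernel):
  [0] read 0x12 idx=0: raw=0x1B007 flags P=1 W=1 U=1 S=0
  [1] read 0x1B idx=2: raw=0x1C007 flags P=1 W=1 U=1 S=0
  [2] read 0x1C idx=28: raw=0x1D007 flags P=1 W=1 U=1 S=0
  ✓ 0x1D9A3  — 3 lookups

TLB: [["0x442C04", "0x1A"], ["0x41C", "0x1D"]]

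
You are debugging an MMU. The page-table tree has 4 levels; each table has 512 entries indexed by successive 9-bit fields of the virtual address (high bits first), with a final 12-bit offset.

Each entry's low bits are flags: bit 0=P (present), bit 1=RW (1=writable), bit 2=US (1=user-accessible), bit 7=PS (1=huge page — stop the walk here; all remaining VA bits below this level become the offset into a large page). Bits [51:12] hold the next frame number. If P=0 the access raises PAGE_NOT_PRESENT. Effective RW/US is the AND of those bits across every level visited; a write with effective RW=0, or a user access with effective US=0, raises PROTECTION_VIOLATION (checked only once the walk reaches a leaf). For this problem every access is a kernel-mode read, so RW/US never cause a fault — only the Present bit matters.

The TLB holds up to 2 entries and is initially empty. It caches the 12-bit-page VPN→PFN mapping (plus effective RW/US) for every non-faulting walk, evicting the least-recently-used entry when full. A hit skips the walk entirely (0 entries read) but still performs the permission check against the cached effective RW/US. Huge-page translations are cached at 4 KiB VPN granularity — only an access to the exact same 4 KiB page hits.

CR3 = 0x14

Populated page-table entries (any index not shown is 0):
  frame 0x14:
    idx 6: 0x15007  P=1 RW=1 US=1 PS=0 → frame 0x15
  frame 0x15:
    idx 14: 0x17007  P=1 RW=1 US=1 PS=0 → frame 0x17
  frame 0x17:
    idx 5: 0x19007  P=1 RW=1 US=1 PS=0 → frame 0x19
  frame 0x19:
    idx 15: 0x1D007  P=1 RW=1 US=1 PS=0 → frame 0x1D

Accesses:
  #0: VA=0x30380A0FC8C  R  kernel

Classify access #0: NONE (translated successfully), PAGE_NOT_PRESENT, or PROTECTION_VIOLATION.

Walk each access:
#0 VA=0x30380A0FC8C (r,kernel):
  [0] read 0x14 idx=6: raw=0x15007 flags P=1 W=1 U=1 S=0
  [1] read 0x15 idx=14: raw=0x17007 flags P=1 W=1 U=1 S=0
  [2] read 0x17 idx=5: raw=0x19007 flags P=1 W=1 U=1 S=0
  [3] read 0x19 idx=15: raw=0x1D007 flags P=1 W=1 U=1 S=0
  → PA=0x1DC8C  (4 entries read)

Access #0 fault: NONE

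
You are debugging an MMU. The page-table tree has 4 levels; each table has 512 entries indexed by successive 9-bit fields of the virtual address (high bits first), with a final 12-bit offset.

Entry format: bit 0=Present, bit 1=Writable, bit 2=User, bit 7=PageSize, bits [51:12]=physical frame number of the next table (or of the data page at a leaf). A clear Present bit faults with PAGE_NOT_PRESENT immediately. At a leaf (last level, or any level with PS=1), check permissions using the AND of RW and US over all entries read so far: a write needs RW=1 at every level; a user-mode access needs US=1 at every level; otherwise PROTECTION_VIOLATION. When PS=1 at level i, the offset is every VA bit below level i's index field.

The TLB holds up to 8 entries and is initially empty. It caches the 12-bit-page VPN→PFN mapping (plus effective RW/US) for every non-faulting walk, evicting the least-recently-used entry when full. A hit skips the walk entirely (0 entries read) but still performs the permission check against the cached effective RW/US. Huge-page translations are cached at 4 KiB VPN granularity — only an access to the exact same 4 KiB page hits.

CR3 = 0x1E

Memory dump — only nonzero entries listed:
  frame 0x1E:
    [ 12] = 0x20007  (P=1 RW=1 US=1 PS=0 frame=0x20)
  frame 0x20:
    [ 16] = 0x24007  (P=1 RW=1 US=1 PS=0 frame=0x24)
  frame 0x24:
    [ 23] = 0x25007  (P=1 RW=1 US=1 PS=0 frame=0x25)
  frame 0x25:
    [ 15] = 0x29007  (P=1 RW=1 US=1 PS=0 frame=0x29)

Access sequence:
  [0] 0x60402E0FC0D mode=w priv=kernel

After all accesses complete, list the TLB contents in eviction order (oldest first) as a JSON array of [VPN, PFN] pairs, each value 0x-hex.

Per-access translation:
#0 VA=0x60402E0FC0D (w,kernel):
  [0] read 0x1E idx=12: raw=0x20007 flags P=1 W=1 U=1 S=0
  [1] read 0x20 idx=16: raw=0x24007 flags P=1 W=1 U=1 S=0
  [2] read 0x24 idx=23: raw=0x25007 flags P=1 W=1 U=1 S=0
  [3] read 0x25 idx=15: raw=0x29007 flags P=1 W=1 U=1 S=0
  ⇒ phys 0x29C0D  [4 reads]

TLB: [["0x60402E0F", "0x29"]]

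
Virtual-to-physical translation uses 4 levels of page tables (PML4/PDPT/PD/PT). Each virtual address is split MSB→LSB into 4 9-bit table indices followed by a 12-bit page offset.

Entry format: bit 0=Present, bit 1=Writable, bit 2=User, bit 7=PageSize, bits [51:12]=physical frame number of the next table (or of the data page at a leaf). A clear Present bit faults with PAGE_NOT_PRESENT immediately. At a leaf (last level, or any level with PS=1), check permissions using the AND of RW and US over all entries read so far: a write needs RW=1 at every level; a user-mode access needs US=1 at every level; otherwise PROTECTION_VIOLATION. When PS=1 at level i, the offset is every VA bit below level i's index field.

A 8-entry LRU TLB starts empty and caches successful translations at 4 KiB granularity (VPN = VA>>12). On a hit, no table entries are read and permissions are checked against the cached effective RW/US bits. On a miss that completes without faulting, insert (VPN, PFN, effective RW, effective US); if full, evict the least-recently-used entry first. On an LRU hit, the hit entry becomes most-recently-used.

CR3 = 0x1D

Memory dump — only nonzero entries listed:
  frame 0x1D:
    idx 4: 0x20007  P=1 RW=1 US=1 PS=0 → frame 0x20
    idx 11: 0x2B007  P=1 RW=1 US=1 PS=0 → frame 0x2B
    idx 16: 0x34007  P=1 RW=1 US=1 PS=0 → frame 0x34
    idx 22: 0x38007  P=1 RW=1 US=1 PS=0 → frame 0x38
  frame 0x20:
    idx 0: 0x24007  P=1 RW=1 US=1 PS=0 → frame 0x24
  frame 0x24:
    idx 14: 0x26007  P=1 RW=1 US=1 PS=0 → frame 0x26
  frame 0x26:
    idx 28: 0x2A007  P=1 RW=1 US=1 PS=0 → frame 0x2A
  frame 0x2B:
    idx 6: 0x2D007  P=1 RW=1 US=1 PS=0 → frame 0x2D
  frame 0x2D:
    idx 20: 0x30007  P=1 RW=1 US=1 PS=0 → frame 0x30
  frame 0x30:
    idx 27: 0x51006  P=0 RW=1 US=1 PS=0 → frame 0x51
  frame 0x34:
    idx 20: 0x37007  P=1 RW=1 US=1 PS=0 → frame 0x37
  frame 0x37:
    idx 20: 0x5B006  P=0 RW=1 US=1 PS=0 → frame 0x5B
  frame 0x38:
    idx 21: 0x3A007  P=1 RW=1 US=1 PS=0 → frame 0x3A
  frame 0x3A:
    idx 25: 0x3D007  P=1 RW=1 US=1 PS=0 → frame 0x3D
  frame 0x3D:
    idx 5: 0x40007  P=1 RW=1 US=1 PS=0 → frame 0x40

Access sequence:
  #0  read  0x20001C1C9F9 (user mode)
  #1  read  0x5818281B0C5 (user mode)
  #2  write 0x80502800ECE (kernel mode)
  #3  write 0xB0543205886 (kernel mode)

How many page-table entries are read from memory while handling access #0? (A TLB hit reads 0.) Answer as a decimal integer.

Walk each access:
#0 VA=0x20001C1C9F9 (r,user):
  L0: frame=0x1D idx=4 entry=0x20007 [P=1 RW=1 US=1 PS=0]
  L1: frame=0x20 idx=0 entry=0x24007 [P=1 RW=1 US=1 PS=0]
  L2: frame=0x24 idx=14 entry=0x26007 [P=1 RW=1 US=1 PS=0]
  L3: frame=0x26 idx=28 entry=0x2A007 [P=1 RW=1 US=1 PS=0]
  → PA=0x2A9F9  (4 entries read)
#1 VA=0x5818281B0C5 (r,user):
  L0: frame=0x1D idx=11 entry=0x2B007 [P=1 RW=1 US=1 PS=0]
  L1: frame=0x2B idx=6 entry=0x2D007 [P=1 RW=1 US=1 PS=0]
  L2: frame=0x2D idx=20 entry=0x30007 [P=1 RW=1 US=1 PS=0]
  L3: frame=0x30 idx=27 entry=0x51006 [P=0 RW=1 US=1 PS=0]
  ⇒ fault: PAGE_NOT_PRESENT  — 4 lookups
#2 VA=0x80502800ECE (w,kernel):
  L0: frame=0x1D idx=16 entry=0x34007 [P=1 RW=1 US=1 PS=0]
  L1: frame=0x34 idx=20 entry=0x37007 [P=1 RW=1 US=1 PS=0]
  L2: frame=0x37 idx=20 entry=0x5B006 [P=0 RW=1 US=1 PS=0]
  ⇒ fault: PAGE_NOT_PRESENT  — 3 lookups
#3 VA=0xB0543205886 (w,kernel):
  L0: frame=0x1D idx=22 entry=0x38007 [P=1 RW=1 US=1 PS=0]
  L1: frame=0x38 idx=21 entry=0x3A007 [P=1 RW=1 US=1 PS=0]
  L2: frame=0x3A idx=25 entry=0x3D007 [P=1 RW=1 US=1 PS=0]
  L3: frame=0x3D idx=5 entry=0x40007 [P=1 RW=1 US=1 PS=0]
  → PA=0x40886  (4 entries read)

Entries read for #0: 4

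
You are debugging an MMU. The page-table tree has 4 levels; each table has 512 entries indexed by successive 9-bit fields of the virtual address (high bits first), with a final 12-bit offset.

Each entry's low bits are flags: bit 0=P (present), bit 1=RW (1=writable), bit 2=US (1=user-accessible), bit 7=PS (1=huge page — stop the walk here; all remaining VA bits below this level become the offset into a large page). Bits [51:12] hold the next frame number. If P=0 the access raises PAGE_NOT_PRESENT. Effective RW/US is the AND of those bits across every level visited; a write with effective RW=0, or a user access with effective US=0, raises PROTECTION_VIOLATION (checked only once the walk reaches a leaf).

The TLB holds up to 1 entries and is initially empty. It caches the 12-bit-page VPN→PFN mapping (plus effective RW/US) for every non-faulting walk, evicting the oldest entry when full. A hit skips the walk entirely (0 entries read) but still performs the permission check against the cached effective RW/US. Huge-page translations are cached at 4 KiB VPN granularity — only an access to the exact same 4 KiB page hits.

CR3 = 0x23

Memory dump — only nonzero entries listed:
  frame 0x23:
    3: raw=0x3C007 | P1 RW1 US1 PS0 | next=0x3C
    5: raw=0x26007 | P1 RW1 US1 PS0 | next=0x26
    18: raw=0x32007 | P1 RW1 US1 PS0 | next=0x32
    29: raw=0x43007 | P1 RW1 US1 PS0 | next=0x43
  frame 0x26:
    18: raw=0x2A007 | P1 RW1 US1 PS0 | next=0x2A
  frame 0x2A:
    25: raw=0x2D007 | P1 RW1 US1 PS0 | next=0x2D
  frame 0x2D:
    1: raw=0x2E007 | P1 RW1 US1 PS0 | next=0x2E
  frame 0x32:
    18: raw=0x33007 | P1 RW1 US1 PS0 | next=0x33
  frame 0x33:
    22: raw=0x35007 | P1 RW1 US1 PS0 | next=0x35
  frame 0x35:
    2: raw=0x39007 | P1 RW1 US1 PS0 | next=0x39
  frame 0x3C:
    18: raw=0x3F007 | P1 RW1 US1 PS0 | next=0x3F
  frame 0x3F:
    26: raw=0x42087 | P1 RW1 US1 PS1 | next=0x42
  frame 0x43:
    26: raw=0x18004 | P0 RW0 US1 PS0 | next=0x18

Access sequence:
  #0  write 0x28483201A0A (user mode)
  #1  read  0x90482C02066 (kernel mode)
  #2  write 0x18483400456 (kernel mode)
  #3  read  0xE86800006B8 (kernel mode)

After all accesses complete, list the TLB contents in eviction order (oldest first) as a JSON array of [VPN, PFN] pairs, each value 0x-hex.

Trace:
#0 VA=0x28483201A0A (w,user):
  lvl0: tbl 0x23, slot 5 ⇒ 0x26007 (P1/RW1/US1/PS0)
  lvl1: tbl 0x26, slot 18 ⇒ 0x2A007 (P1/RW1/US1/PS0)
  lvl2: tbl 0x2A, slot 25 ⇒ 0x2D007 (P1/RW1/US1/PS0)
  lvl3: tbl 0x2D, slot 1 ⇒ 0x2E007 (P1/RW1/US1/PS0)
  → PA=0x2EA0A  (4 entries read)
#1 VA=0x90482C02066 (r,kernel):
  lvl0: tbl 0x23, slot 18 ⇒ 0x32007 (P1/RW1/US1/PS0)
  lvl1: tbl 0x32, slot 18 ⇒ 0x33007 (P1/RW1/US1/PS0)
  lvl2: tbl 0x33, slot 22 ⇒ 0x35007 (P1/RW1/US1/PS0)
  lvl3: tbl 0x35, slot 2 ⇒ 0x39007 (P1/RW1/US1/PS0)
  → PA=0x39066  (4 entries read)
#2 VA=0x18483400456 (w,kernel):
  lvl0: tbl 0x23, slot 3 ⇒ 0x3C007 (P1/RW1/US1/PS0)
  lvl1: tbl 0x3C, slot 18 ⇒ 0x3F007 (P1/RW1/US1/PS0)
  lvl2: tbl 0x3F, slot 26 ⇒ 0x42087 (P1/RW1/US1/PS1)
  → PA=0x42456 (huge @L2)  (3 entries read)
#3 VA=0xE86800006B8 (r,kernel):
  lvl0: tbl 0x23, slot 29 ⇒ 0x43007 (P1/RW1/US1/PS0)
  lvl1: tbl 0x43, slot 26 ⇒ 0x18004 (P0/RW0/US1/PS0)
  ⇒ fault: PAGE_NOT_PRESENT  — 2 lookups

TLB: [["0x18483400", "0x42"]]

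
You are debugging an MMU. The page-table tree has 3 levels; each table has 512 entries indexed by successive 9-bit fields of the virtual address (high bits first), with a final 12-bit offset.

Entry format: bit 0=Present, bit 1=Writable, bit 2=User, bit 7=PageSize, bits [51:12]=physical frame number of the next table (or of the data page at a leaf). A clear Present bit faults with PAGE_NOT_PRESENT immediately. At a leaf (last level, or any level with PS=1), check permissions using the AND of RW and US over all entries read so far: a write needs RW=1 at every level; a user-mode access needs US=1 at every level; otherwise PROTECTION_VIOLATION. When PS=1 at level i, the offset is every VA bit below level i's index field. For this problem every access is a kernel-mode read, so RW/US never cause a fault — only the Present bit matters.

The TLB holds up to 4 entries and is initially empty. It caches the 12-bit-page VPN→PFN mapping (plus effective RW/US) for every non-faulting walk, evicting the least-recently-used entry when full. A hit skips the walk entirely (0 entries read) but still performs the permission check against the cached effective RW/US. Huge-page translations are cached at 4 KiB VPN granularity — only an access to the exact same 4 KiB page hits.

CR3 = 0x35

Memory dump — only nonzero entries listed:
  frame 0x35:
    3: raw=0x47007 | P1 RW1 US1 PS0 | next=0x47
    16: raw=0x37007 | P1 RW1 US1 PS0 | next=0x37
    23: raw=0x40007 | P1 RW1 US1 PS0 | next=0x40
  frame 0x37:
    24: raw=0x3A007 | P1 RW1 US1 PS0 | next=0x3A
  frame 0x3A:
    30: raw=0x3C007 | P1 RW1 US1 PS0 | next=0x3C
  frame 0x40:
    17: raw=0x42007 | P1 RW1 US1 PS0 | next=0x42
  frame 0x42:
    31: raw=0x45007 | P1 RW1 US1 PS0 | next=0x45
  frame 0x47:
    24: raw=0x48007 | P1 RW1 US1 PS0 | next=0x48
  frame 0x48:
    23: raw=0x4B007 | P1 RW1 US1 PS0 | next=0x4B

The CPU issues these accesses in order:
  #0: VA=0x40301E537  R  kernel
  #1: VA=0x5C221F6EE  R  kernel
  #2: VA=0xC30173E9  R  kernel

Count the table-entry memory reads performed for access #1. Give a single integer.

Walk each access:
#0 VA=0x40301E537 (r,kernel):
  [0] read 0x35 idx=16: raw=0x37007 flags P=1 W=1 U=1 S=0
  [1] read 0x37 idx=24: raw=0x3A007 flags P=1 W=1 U=1 S=0
  [2] read 0x3A idx=30: raw=0x3C007 flags P=1 W=1 U=1 S=0
  ⇒ phys 0x3C537  [3 reads]
#1 VA=0x5C221F6EE (r,kernel):
  [0] read 0x35 idx=23: raw=0x40007 flags P=1 W=1 U=1 S=0
  [1] read 0x40 idx=17: raw=0x42007 flags P=1 W=1 U=1 S=0
  [2] read 0x42 idx=31: raw=0x45007 flags P=1 W=1 U=1 S=0
  ⇒ phys 0x456EE  [3 reads]
#2 VA=0xC30173E9 (r,kernel):
  [0] read 0x35 idx=3: raw=0x47007 flags P=1 W=1 U=1 S=0
  [1] read 0x47 idx=24: raw=0x48007 flags P=1 W=1 U=1 S=0
  [2] read 0x48 idx=23: raw=0x4B007 flags P=1 W=1 U=1 S=0
  ⇒ phys 0x4B3E9  [3 reads]

Entries read for #1: 3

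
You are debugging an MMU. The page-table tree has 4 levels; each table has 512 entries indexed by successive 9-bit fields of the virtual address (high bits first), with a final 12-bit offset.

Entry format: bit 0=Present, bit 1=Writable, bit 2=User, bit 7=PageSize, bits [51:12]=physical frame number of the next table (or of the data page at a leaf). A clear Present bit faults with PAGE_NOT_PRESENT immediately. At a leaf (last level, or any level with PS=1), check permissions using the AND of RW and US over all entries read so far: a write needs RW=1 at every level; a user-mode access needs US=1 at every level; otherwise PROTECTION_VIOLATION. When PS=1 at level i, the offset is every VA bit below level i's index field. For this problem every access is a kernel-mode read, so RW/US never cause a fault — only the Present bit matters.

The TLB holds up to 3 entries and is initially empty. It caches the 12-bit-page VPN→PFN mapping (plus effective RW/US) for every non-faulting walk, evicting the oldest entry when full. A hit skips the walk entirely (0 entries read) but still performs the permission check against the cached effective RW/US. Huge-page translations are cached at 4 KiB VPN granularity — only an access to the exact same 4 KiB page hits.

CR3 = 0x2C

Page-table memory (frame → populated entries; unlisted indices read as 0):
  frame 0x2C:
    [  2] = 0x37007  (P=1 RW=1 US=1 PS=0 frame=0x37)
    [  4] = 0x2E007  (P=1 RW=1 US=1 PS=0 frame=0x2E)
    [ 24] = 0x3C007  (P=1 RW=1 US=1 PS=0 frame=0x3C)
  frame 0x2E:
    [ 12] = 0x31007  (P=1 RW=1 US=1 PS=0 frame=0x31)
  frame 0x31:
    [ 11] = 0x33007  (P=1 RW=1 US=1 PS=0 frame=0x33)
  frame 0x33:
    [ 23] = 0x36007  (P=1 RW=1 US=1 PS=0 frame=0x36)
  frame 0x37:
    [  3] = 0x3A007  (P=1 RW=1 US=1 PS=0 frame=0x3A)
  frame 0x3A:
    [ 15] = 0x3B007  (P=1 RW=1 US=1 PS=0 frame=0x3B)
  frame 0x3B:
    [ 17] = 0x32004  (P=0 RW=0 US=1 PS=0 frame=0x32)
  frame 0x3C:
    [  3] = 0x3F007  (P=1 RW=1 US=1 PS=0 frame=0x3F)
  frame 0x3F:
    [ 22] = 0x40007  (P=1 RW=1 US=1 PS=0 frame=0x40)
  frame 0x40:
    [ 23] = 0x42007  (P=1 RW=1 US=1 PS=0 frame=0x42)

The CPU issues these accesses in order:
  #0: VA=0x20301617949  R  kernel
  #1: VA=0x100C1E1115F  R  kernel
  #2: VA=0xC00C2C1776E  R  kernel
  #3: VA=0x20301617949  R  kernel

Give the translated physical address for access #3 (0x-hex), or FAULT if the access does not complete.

Per-access translation:
#0 VA=0x20301617949 (r,kernel):
  L0: frame=0x2C idx=4 entry=0x2E007 [P=1 RW=1 US=1 PS=0]
  L1: frame=0x2E idx=12 entry=0x31007 [P=1 RW=1 US=1 PS=0]
  L2: frame=0x31 idx=11 entry=0x33007 [P=1 RW=1 US=1 PS=0]
  L3: frame=0x33 idx=23 entry=0x36007 [P=1 RW=1 US=1 PS=0]
  ✓ 0x36949  — 4 lookups
#1 VA=0x100C1E1115F (r,kernel):
  L0: frame=0x2C idx=2 entry=0x37007 [P=1 RW=1 US=1 PS=0]
  L1: frame=0x37 idx=3 entry=0x3A007 [P=1 RW=1 US=1 PS=0]
  L2: frame=0x3A idx=15 entry=0x3B007 [P=1 RW=1 US=1 PS=0]
  L3: frame=0x3B idx=17 entry=0x32004 [P=0 RW=0 US=1 PS=0]
  ⇒ fault: PAGE_NOT_PRESENT  — 4 lookups
#2 VA=0xC00C2C1776E (r,kernel):
  L0: frame=0x2C idx=24 entry=0x3C007 [P=1 RW=1 US=1 PS=0]
  L1: frame=0x3C idx=3 entry=0x3F007 [P=1 RW=1 US=1 PS=0]
  L2: frame=0x3F idx=22 entry=0x40007 [P=1 RW=1 US=1 PS=0]
  L3: frame=0x40 idx=23 entry=0x42007 [P=1 RW=1 US=1 PS=0]
  ✓ 0x4276E  — 4 lookups
#3 VA=0x20301617949 (r,kernel):
  TLB hit vpn=0x20301617 → PA=0x36949

Access #3 PA: 0x36949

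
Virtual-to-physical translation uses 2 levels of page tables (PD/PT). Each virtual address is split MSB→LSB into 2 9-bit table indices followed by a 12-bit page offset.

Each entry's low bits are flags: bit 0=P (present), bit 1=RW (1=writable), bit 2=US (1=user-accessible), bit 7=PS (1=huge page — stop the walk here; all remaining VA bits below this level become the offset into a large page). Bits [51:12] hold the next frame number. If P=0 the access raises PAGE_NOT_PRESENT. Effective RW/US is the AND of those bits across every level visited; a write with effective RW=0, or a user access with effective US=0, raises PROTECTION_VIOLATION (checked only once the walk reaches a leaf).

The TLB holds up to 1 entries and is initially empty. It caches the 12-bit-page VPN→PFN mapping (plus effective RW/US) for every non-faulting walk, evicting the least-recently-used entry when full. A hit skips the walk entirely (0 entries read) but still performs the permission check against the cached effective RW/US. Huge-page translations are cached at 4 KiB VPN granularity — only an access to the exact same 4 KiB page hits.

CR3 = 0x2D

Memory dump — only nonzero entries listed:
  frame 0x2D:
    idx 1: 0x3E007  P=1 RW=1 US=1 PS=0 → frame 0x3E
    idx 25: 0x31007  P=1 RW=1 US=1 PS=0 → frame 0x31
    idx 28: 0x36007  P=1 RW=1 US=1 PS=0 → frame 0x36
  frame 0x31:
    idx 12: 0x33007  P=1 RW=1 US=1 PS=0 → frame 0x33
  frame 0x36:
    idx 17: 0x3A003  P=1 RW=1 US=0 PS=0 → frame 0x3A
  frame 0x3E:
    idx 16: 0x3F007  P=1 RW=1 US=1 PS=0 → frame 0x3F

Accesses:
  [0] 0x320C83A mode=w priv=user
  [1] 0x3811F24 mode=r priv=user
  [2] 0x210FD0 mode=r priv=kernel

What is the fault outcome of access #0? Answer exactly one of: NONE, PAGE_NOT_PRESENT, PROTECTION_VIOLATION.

Walk each access:
#0 VA=0x320C83A (w,user):
  L0 @0x2D[25] → 0x31007  P=1,RW=1,US=1,PS=0
  L1 @0x31[12] → 0x33007  P=1,RW=1,US=1,PS=0
  → PA=0x3383A  (2 entries read)
#1 VA=0x3811F24 (r,user):
  L0 @0x2D[28] → 0x36007  P=1,RW=1,US=1,PS=0
  L1 @0x36[17] → 0x3A003  P=1,RW=1,US=0,PS=0
  ⇒ fault: PROTECTION_VIOLATION  — 2 lookups
#2 VA=0x210FD0 (r,kernel):
  L0 @0x2D[1] → 0x3E007  P=1,RW=1,US=1,PS=0
  L1 @0x3E[16] → 0x3F007  P=1,RW=1,US=1,PS=0
  → PA=0x3FFD0  (2 entries read)

Access #0 fault: NONE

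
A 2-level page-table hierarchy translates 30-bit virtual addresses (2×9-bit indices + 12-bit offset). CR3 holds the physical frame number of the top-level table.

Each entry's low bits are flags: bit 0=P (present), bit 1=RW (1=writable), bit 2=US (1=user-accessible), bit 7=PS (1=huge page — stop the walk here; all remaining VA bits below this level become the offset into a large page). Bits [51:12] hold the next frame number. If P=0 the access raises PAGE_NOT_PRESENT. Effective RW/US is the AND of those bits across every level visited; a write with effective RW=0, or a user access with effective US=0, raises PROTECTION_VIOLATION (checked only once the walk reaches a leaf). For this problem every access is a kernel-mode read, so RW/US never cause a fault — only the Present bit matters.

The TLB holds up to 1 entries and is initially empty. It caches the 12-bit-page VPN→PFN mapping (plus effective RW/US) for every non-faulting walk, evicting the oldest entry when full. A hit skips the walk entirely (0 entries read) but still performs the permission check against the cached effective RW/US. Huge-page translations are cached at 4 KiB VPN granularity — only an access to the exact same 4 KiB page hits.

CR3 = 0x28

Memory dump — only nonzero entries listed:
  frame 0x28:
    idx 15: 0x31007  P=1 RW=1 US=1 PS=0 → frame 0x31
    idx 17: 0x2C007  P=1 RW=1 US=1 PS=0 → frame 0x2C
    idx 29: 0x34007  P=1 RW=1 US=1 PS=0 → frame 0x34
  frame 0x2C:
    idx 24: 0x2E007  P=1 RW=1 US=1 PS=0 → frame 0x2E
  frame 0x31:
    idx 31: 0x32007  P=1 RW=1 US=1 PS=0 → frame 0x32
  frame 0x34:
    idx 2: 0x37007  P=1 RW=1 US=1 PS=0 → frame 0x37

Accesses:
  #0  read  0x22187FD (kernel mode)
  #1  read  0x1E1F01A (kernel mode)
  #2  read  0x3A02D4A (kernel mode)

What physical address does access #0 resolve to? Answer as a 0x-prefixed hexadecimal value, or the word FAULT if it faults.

Trace:
#0 VA=0x22187FD (r,kernel):
  L0: frame=0x28 idx=17 entry=0x2C007 [P=1 RW=1 US=1 PS=0]
  L1: frame=0x2C idx=24 entry=0x2E007 [P=1 RW=1 US=1 PS=0]
  ✓ 0x2E7FD  — 2 lookups
#1 VA=0x1E1F01A (r,kernel):
  L0: frame=0x28 idx=15 entry=0x31007 [P=1 RW=1 US=1 PS=0]
  L1: frame=0x31 idx=31 entry=0x32007 [P=1 RW=1 US=1 PS=0]
  ✓ 0x3201A  — 2 lookups
#2 VA=0x3A02D4A (r,kernel):
  L0: frame=0x28 idx=29 entry=0x34007 [P=1 RW=1 US=1 PS=0]
  L1: frame=0x34 idx=2 entry=0x37007 [P=1 RW=1 US=1 PS=0]
  ✓ 0x37D4A  — 2 lookups

Access #0 PA: 0x2E7FD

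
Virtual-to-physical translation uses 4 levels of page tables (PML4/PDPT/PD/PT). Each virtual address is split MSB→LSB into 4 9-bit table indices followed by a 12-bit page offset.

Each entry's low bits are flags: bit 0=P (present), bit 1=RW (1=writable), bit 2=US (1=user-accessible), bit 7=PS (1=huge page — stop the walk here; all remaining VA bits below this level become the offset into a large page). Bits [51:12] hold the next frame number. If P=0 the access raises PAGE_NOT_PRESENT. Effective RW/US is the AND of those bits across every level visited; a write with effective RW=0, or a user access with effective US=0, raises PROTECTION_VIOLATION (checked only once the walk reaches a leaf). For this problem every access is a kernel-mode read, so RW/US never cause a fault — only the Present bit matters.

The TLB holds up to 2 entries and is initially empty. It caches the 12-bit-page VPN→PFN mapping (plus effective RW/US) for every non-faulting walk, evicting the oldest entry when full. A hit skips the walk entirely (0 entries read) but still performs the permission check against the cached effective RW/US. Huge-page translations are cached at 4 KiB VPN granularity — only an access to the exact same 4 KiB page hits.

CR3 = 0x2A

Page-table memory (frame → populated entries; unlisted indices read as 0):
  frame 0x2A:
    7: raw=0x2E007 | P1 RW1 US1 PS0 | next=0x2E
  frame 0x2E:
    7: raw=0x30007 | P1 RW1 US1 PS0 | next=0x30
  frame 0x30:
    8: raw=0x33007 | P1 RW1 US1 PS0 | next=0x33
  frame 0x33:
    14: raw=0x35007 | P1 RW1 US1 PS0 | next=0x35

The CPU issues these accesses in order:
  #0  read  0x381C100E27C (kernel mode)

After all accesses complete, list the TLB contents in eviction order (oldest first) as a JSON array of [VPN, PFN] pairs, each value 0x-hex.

Walk each access:
#0 VA=0x381C100E27C (r,kernel):
  [0] read 0x2A idx=7: raw=0x2E007 flags P=1 W=1 U=1 S=0
  [1] read 0x2E idx=7: raw=0x30007 flags P=1 W=1 U=1 S=0
  [2] read 0x30 idx=8: raw=0x33007 flags P=1 W=1 U=1 S=0
  [3] read 0x33 idx=14: raw=0x35007 flags P=1 W=1 U=1 S=0
  → PA=0x3527C  (4 entries read)

TLB: [["0x381C100E", "0x35"]]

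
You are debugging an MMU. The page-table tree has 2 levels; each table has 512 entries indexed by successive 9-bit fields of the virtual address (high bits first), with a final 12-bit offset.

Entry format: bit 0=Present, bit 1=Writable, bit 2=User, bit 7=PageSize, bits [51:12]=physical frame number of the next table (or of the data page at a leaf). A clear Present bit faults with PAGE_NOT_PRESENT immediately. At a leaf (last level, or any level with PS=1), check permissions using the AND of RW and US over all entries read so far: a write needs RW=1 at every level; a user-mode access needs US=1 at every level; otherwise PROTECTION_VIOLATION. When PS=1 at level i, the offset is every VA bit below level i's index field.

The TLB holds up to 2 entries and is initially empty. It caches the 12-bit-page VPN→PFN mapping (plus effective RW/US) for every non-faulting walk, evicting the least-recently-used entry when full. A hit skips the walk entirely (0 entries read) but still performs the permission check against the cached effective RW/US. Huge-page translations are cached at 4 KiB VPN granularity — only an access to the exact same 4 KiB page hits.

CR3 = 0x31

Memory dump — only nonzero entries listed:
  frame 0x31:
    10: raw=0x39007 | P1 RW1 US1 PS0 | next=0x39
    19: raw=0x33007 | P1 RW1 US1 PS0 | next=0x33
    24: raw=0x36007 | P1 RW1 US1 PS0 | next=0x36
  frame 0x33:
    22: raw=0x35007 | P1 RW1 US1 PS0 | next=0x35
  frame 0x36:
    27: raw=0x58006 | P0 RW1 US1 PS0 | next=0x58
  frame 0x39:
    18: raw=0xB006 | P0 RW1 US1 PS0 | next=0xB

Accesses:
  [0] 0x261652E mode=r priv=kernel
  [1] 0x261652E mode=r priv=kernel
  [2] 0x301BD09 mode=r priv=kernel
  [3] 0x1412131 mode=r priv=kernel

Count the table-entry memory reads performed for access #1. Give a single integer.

Trace:
#0 VA=0x261652E (r,kernel):
  [0] read 0x31 idx=19: raw=0x33007 flags P=1 W=1 U=1 S=0
  [1] read 0x33 idx=22: raw=0x35007 flags P=1 W=1 U=1 S=0
  ⇒ phys 0x3552E  [2 reads]
#1 VA=0x261652E (r,kernel):
  TLB hit vpn=0x2616 → PA=0x3552E
#2 VA=0x301BD09 (r,kernel):
  [0] read 0x31 idx=24: raw=0x36007 flags P=1 W=1 U=1 S=0
  [1] read 0x36 idx=27: raw=0x58006 flags P=0 W=1 U=1 S=0
  ⇒ fault: PAGE_NOT_PRESENT  — 2 lookups
#3 VA=0x1412131 (r,kernel):
  [0] read 0x31 idx=10: raw=0x39007 flags P=1 W=1 U=1 S=0
  [1] read 0x39 idx=18: raw=0xB006 flags P=0 W=1 U=1 S=0
  ⇒ fault: PAGE_NOT_PRESENT  — 2 lookups

Entries read for #1: 0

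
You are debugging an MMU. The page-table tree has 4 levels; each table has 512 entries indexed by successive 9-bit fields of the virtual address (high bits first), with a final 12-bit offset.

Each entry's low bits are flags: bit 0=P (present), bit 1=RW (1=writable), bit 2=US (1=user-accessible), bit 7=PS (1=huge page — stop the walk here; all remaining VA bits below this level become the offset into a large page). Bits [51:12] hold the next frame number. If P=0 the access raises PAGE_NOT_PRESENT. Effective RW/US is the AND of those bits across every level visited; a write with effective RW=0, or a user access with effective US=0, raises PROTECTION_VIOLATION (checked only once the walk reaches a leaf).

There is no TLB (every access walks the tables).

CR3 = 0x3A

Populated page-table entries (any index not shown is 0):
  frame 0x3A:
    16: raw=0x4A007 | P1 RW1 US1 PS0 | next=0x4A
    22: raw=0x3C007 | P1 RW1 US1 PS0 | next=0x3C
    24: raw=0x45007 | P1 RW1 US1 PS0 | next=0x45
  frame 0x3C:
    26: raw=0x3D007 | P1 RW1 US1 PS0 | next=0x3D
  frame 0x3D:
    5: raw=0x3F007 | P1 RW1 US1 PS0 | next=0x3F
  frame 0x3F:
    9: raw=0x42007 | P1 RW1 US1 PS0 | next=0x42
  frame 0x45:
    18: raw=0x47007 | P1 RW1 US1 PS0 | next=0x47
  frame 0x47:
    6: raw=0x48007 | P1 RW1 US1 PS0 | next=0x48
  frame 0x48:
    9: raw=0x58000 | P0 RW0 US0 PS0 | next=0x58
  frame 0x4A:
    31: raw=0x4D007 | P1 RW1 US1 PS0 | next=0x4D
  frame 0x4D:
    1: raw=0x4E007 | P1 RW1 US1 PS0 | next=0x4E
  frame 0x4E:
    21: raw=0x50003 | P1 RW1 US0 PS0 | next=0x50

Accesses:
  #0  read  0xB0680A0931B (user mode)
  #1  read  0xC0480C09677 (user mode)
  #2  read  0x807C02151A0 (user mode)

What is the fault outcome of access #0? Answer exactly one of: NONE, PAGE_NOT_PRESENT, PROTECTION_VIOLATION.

Trace:
#0 VA=0xB0680A0931B (r,user):
  [0] read 0x3A idx=22: raw=0x3C007 flags P=1 W=1 U=1 S=0
  [1] read 0x3C idx=26: raw=0x3D007 flags P=1 W=1 U=1 S=0
  [2] read 0x3D idx=5: raw=0x3F007 flags P=1 W=1 U=1 S=0
  [3] read 0x3F idx=9: raw=0x42007 flags P=1 W=1 U=1 S=0
  ✓ 0x4231B  — 4 lookups
#1 VA=0xC0480C09677 (r,user):
  [0] read 0x3A idx=24: raw=0x45007 flags P=1 W=1 U=1 S=0
  [1] read 0x45 idx=18: raw=0x47007 flags P=1 W=1 U=1 S=0
  [2] read 0x47 idx=6: raw=0x48007 flags P=1 W=1 U=1 S=0
  [3] read 0x48 idx=9: raw=0x58000 flags P=0 W=0 U=0 S=0
  ✗ PAGE_NOT_PRESENT  [4 reads]
#2 VA=0x807C02151A0 (r,user):
  [0] read 0x3A idx=16: raw=0x4A007 flags P=1 W=1 U=1 S=0
  [1] read 0x4A idx=31: raw=0x4D007 flags P=1 W=1 U=1 S=0
  [2] read 0x4D idx=1: raw=0x4E007 flags P=1 W=1 U=1 S=0
  [3] read 0x4E idx=21: raw=0x50003 flags P=1 W=1 U=0 S=0
  ✗ PROTECTION_VIOLATION  [4 reads]

Access #0 fault: NONE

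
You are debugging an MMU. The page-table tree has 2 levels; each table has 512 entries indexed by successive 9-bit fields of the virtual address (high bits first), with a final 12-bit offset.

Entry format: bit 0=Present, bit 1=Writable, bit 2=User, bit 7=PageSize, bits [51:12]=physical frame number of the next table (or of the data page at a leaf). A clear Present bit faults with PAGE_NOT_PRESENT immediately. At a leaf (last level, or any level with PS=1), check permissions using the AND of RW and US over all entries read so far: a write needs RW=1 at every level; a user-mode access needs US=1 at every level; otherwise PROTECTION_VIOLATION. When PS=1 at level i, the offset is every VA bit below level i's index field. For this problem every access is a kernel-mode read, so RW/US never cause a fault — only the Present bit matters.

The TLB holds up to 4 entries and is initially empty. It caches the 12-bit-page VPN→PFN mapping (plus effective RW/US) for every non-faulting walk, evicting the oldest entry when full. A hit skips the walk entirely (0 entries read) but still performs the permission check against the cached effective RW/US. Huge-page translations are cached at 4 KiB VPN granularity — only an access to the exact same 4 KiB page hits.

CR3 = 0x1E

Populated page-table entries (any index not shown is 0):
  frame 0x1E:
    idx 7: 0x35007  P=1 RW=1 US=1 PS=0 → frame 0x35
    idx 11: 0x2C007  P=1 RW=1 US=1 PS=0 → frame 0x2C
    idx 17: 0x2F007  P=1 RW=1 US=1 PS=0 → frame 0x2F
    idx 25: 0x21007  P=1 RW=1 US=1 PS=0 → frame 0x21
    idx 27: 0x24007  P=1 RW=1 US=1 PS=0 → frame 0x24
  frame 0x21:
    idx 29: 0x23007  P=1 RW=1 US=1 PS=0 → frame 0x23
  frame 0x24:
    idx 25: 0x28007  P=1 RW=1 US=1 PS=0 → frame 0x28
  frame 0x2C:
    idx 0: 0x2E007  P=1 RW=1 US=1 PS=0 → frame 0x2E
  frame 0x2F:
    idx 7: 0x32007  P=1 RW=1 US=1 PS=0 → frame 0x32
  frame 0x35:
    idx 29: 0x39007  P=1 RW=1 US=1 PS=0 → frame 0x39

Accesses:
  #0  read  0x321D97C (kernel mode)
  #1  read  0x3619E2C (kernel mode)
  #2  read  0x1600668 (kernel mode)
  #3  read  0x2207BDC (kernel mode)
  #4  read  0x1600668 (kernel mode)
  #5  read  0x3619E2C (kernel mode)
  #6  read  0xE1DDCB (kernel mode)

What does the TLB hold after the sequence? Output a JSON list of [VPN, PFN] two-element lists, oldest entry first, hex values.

Walk each access:
#0 VA=0x321D97C (r,kernel):
  L0: frame=0x1E idx=25 entry=0x21007 [P=1 RW=1 US=1 PS=0]
  L1: frame=0x21 idx=29 entry=0x23007 [P=1 RW=1 US=1 PS=0]
  ⇒ phys 0x2397C  [2 reads]
#1 VA=0x3619E2C (r,kernel):
  L0: frame=0x1E idx=27 entry=0x24007 [P=1 RW=1 US=1 PS=0]
  L1: frame=0x24 idx=25 entry=0x28007 [P=1 RW=1 US=1 PS=0]
  ⇒ phys 0x28E2C  [2 reads]
#2 VA=0x1600668 (r,kernel):
  L0: frame=0x1E idx=11 entry=0x2C007 [P=1 RW=1 US=1 PS=0]
  L1: frame=0x2C idx=0 entry=0x2E007 [P=1 RW=1 US=1 PS=0]
  ⇒ phys 0x2E668  [2 reads]
#3 VA=0x2207BDC (r,kernel):
  L0: frame=0x1E idx=17 entry=0x2F007 [P=1 RW=1 US=1 PS=0]
  L1: frame=0x2F idx=7 entry=0x32007 [P=1 RW=1 US=1 PS=0]
  ⇒ phys 0x32BDC  [2 reads]
#4 VA=0x1600668 (r,kernel):
  TLB hit vpn=0x1600 → PA=0x2E668
#5 VA=0x3619E2C (r,kernel):
  TLB hit vpn=0x3619 → PA=0x28E2C
#6 VA=0xE1DDCB (r,kernel):
  L0: frame=0x1E idx=7 entry=0x35007 [P=1 RW=1 US=1 PS=0]
  L1: frame=0x35 idx=29 entry=0x39007 [P=1 RW=1 US=1 PS=0]
  ⇒ phys 0x39DCB  [2 reads]

TLB: [["0x3619", "0x28"], ["0x1600", "0x2E"], ["0x2207", "0x32"], ["0xE1D", "0x39"]]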